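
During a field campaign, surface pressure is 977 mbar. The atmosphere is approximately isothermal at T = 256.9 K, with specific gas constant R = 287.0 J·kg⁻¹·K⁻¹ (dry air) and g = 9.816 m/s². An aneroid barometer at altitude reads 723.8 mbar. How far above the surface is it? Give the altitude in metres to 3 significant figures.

z ≈ 2250 m

Scale height: H = RT/g = 287.0 × 256.9 / 9.816 = 7511.2 m.
Invert the barometric formula: z = H ln(P₀/P).
P₀/P = 977/723.8 = 1.3498; ln(1.3498) = 0.29996.
z = 7511.2 × 0.29996 = 2253.1 m.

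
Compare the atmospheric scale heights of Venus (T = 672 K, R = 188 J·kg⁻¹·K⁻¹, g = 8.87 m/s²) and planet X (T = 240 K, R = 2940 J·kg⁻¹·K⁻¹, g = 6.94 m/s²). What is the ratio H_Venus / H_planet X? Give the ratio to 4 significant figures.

H = RT/g for each body.
H_Venus = 188 × 672 / 8.87 = 14243 m.
H_planet X = 2940 × 240 / 6.94 = 101670 m.
H_Venus/H_planet X = 14243/101670 = 0.14009.

H_Venus/H_planet X ≈ 0.1401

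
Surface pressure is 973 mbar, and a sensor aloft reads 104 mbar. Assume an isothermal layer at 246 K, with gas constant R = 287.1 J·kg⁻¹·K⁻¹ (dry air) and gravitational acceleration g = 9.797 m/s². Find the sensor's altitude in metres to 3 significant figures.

Scale height: H = RT/g = 287.1 × 246 / 9.797 = 7209.0 m.
Invert the barometric formula: z = H ln(P₀/P).
P₀/P = 973/104 = 9.3558; ln(9.3558) = 2.2360.
z = 7209.0 × 2.2360 = 16119 m.

z ≈ 16100 m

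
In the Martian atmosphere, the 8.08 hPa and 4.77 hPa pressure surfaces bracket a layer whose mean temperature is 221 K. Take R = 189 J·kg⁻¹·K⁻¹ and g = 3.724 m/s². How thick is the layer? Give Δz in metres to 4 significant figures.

Δz ≈ 5911 m

Hypsometric equation: Δz = (R T̄/g) ln(P₁/P₂).
R T̄/g = 189 × 221 / 3.724 = 11216 m.
ln(8.08/4.77) = ln(1.6939) = 0.52703.
Δz = 11216 × 0.52703 = 5911.2 m.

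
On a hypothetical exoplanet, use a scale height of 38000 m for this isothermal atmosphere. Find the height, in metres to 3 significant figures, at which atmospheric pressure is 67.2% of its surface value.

Set P/P₀ = exp(−z/H) = 0.672, so z = −H ln(0.672).
−ln(0.672) = 0.39750; z = 38000 × 0.39750 = 15105 m.

z ≈ 15100 m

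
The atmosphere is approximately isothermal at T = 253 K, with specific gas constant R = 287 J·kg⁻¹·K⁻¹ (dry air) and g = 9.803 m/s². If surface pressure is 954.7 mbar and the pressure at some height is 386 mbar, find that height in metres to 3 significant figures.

Scale height: H = RT/g = 287 × 253 / 9.803 = 7407.0 m.
Invert the barometric formula: z = H ln(P₀/P).
P₀/P = 954.7/386 = 2.4733; ln(2.4733) = 0.90555.
z = 7407.0 × 0.90555 = 6707.4 m.

z ≈ 6710 m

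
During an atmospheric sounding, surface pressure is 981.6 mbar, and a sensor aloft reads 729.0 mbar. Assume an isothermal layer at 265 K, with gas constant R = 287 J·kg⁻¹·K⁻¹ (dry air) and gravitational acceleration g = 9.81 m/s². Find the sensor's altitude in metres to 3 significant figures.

z ≈ 2310 m

Scale height: H = RT/g = 287 × 265 / 9.81 = 7752.8 m.
Invert the barometric formula: z = H ln(P₀/P).
P₀/P = 981.6/729.0 = 1.3465; ln(1.3465) = 0.29751.
z = 7752.8 × 0.29751 = 2306.5 m.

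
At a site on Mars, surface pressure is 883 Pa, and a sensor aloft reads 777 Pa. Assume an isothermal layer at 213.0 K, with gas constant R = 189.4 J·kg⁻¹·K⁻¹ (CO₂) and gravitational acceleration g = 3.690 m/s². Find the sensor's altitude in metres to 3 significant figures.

z ≈ 1400 m

Scale height: H = RT/g = 189.4 × 213.0 / 3.690 = 10933 m.
Invert the barometric formula: z = H ln(P₀/P).
P₀/P = 883/777 = 1.1364; ln(1.1364) = 0.12787.
z = 10933 × 0.12787 = 1398.0 m.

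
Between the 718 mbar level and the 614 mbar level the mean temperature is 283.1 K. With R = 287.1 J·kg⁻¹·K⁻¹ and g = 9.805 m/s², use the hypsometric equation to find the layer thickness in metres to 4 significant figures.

Δz ≈ 1297 m

Hypsometric equation: Δz = (R T̄/g) ln(P₁/P₂).
R T̄/g = 287.1 × 283.1 / 9.805 = 8289.4 m.
ln(718/614) = ln(1.1694) = 0.15649.
Δz = 8289.4 × 0.15649 = 1297.2 m.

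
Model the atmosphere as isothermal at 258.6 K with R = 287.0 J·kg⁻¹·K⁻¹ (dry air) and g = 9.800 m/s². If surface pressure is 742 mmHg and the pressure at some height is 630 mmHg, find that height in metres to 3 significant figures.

z ≈ 1240 m

Scale height: H = RT/g = 287.0 × 258.6 / 9.800 = 7573.3 m.
Invert the barometric formula: z = H ln(P₀/P).
P₀/P = 742/630 = 1.1778; ln(1.1778) = 0.16365.
z = 7573.3 × 0.16365 = 1239.4 m.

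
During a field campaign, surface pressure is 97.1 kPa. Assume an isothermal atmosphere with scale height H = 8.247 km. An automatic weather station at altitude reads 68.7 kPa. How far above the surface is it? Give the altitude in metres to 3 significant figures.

z ≈ 2850 m

Invert the barometric formula: z = H ln(P₀/P).
P₀/P = 97.1/68.7 = 1.4134; ln(1.4134) = 0.34600.
z = 8247.0 × 0.34600 = 2853.5 m.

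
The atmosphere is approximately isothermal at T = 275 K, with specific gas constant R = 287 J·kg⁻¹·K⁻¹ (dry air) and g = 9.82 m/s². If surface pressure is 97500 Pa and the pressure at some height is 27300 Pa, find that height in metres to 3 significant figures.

z ≈ 10200 m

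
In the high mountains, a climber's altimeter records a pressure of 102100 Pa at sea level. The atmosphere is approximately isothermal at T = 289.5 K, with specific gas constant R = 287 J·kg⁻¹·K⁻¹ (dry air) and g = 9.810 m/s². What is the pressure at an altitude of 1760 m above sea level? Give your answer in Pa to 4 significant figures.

Scale height: H = RT/g = 287 × 289.5 / 9.810 = 8469.6 m.
Barometric formula: P = P₀ exp(−z/H).
z/H = 1760.0/8469.6 = 0.20780; exp(−0.20780) = 0.81237.
P = 102100 × 0.81237 = 82943 Pa.

P ≈ 82940 Pa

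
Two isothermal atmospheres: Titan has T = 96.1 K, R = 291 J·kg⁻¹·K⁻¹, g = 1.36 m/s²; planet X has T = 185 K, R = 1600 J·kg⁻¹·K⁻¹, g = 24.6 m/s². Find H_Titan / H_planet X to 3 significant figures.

H_Titan/H_planet X ≈ 1.71

H = RT/g for each body.
H_Titan = 291 × 96.1 / 1.36 = 20563 m.
H_planet X = 1600 × 185 / 24.6 = 12033 m.
H_Titan/H_planet X = 20563/12033 = 1.7089.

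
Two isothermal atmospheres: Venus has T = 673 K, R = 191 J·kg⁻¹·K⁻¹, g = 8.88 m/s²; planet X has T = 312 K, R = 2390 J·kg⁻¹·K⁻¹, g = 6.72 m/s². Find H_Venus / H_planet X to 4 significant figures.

H_Venus/H_planet X ≈ 0.1305

H = RT/g for each body.
H_Venus = 191 × 673 / 8.88 = 14476 m.
H_planet X = 2390 × 312 / 6.72 = 110960 m.
H_Venus/H_planet X = 14476/110960 = 0.13046.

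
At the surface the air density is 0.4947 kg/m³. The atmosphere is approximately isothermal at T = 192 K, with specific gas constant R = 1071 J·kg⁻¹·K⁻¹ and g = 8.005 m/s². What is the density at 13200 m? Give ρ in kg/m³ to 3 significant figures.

Scale height: H = RT/g = 1071 × 192 / 8.005 = 25688 m.
In an isothermal atmosphere, density decays like pressure: ρ = ρ₀ exp(−z/H).
z/H = 13200/25688 = 0.51386; exp(−0.51386) = 0.59818.
ρ = 0.4947 × 0.59818 = 0.29592 kg/m³.

ρ ≈ 0.296 kg/m³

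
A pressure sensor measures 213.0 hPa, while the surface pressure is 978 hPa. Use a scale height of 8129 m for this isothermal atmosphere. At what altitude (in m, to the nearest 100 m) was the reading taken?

Invert the barometric formula: z = H ln(P₀/P).
P₀/P = 978/213.0 = 4.5915; ln(4.5915) = 1.5242.
z = 8129.0 × 1.5242 = 12390 m.

z ≈ 12400 m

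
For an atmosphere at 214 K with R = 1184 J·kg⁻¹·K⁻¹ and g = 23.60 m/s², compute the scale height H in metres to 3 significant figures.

H ≈ 10700 m

The scale height of an isothermal atmosphere is H = RT/g.
H = 1184 × 214 / 23.60 = 253380/23.60 = 10736 m.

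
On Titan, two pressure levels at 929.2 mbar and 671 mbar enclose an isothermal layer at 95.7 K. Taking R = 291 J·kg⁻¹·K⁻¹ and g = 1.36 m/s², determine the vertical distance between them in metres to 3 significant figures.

Hypsometric equation: Δz = (R T̄/g) ln(P₁/P₂).
R T̄/g = 291 × 95.7 / 1.36 = 20477 m.
ln(929.2/671) = ln(1.3848) = 0.32556.
Δz = 20477 × 0.32556 = 6666.5 m.

Δz ≈ 6670 m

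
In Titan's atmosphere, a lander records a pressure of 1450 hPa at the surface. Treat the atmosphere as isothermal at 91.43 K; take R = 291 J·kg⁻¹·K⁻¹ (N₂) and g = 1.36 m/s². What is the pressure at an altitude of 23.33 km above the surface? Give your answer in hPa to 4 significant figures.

P ≈ 440.0 hPa

Scale height: H = RT/g = 291 × 91.43 / 1.36 = 19563 m.
Barometric formula: P = P₀ exp(−z/H).
z/H = 23330/19563 = 1.1926; exp(−1.1926) = 0.30343.
P = 1450 × 0.30343 = 439.97 hPa.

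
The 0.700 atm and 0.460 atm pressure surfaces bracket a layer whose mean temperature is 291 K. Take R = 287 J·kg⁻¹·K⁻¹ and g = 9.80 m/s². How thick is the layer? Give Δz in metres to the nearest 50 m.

Δz ≈ 3600 m

Hypsometric equation: Δz = (R T̄/g) ln(P₁/P₂).
R T̄/g = 287 × 291 / 9.80 = 8522.1 m.
ln(0.700/0.460) = ln(1.5217) = 0.41983.
Δz = 8522.1 × 0.41983 = 3577.8 m.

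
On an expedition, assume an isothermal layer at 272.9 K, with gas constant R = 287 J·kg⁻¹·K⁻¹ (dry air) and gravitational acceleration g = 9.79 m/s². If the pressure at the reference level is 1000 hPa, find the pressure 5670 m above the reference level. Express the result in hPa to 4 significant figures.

P ≈ 492.3 hPa

Scale height: H = RT/g = 287 × 272.9 / 9.79 = 8000.2 m.
Barometric formula: P = P₀ exp(−z/H).
z/H = 5670.0/8000.2 = 0.70873; exp(−0.70873) = 0.49227.
P = 1000 × 0.49227 = 492.27 hPa.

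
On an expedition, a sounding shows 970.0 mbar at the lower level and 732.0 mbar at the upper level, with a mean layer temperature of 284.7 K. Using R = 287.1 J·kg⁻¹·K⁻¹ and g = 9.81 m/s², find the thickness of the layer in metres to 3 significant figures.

Hypsometric equation: Δz = (R T̄/g) ln(P₁/P₂).
R T̄/g = 287.1 × 284.7 / 9.81 = 8332.0 m.
ln(970.0/732.0) = ln(1.3251) = 0.28149.
Δz = 8332.0 × 0.28149 = 2345.4 m.

Δz ≈ 2350 m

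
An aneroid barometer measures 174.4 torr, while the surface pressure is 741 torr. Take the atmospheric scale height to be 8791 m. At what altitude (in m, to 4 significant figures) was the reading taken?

z ≈ 12720 m

Invert the barometric formula: z = H ln(P₀/P).
P₀/P = 741/174.4 = 4.2489; ln(4.2489) = 1.4467.
z = 8791.0 × 1.4467 = 12718 m.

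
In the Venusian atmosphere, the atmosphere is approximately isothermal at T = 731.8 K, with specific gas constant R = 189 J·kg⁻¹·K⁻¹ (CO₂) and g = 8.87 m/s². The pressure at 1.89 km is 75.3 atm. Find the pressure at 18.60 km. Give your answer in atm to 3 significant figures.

Scale height: H = RT/g = 189 × 731.8 / 8.87 = 15593 m.
Between two levels, P₂ = P₁ exp(−Δz/H) with Δz = z₂ − z₁.
Δz = 18600 − 1890.0 = 16710 m; Δz/H = 16710/15593 = 1.0716.
P₂ = 75.3 × exp(−1.0716) = 75.3 × 0.34246 = 25.787 atm.

P ≈ 25.8 atm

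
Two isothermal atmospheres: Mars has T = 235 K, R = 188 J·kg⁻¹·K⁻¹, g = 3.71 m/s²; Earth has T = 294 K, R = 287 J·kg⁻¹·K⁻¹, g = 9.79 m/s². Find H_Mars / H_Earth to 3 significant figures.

H = RT/g for each body.
H_Mars = 188 × 235 / 3.71 = 11908 m.
H_Earth = 287 × 294 / 9.79 = 8618.8 m.
H_Mars/H_Earth = 11908/8618.8 = 1.3816.

H_Mars/H_Earth ≈ 1.38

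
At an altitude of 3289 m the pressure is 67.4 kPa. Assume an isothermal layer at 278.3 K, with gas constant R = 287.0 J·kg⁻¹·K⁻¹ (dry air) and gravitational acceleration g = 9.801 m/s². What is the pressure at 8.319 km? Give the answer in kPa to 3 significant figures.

P ≈ 36.4 kPa

Scale height: H = RT/g = 287.0 × 278.3 / 9.801 = 8149.4 m.
Between two levels, P₂ = P₁ exp(−Δz/H) with Δz = z₂ − z₁.
Δz = 8319.0 − 3289.0 = 5030.0 m; Δz/H = 5030.0/8149.4 = 0.61722.
P₂ = 67.4 × exp(−0.61722) = 67.4 × 0.53944 = 36.358 kPa.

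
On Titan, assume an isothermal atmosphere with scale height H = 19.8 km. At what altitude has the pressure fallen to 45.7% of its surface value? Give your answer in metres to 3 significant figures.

z ≈ 15500 m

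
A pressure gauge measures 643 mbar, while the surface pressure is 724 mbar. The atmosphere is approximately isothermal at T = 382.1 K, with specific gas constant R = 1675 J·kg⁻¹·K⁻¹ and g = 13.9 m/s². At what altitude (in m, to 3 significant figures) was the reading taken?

Scale height: H = RT/g = 1675 × 382.1 / 13.9 = 46044 m.
Invert the barometric formula: z = H ln(P₀/P).
P₀/P = 724/643 = 1.1260; ln(1.1260) = 0.11867.
z = 46044 × 0.11867 = 5464.0 m.

z ≈ 5460 m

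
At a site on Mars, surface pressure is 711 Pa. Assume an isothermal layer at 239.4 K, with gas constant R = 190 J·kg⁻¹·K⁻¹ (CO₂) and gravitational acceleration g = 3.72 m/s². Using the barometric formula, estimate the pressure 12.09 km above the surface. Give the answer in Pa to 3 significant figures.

Scale height: H = RT/g = 190 × 239.4 / 3.72 = 12227 m.
Barometric formula: P = P₀ exp(−z/H).
z/H = 12090/12227 = 0.98880; exp(−0.98880) = 0.37202.
P = 711 × 0.37202 = 264.51 Pa.

P ≈ 265 Pa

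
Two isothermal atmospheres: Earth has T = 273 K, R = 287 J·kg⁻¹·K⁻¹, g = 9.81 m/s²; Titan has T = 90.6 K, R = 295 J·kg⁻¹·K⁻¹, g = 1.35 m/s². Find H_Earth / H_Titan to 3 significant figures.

H_Earth/H_Titan ≈ 0.403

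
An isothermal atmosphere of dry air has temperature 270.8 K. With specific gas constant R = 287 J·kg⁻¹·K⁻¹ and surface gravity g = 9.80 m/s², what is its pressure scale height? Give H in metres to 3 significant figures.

The scale height of an isothermal atmosphere is H = RT/g.
H = 287 × 270.8 / 9.80 = 77720/9.80 = 7930.6 m.

H ≈ 7930 m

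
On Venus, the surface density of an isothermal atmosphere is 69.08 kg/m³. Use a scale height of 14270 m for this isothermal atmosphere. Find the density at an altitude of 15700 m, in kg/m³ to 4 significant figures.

In an isothermal atmosphere, density decays like pressure: ρ = ρ₀ exp(−z/H).
z/H = 15700/14270 = 1.1002; exp(−1.1002) = 0.33280.
ρ = 69.08 × 0.33280 = 22.990 kg/m³.

ρ ≈ 22.99 kg/m³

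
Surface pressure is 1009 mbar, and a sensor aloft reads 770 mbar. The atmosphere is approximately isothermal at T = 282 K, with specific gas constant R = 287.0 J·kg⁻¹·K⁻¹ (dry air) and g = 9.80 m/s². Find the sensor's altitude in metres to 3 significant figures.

z ≈ 2230 m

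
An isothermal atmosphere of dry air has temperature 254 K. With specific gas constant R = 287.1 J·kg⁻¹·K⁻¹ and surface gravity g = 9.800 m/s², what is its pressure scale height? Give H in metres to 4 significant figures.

H ≈ 7441 m

The scale height of an isothermal atmosphere is H = RT/g.
H = 287.1 × 254 / 9.800 = 72923/9.800 = 7441.1 m.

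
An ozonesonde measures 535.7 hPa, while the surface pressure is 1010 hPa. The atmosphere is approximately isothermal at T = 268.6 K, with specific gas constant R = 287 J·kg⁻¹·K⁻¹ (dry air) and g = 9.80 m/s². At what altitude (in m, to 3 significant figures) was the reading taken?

z ≈ 4990 m

Scale height: H = RT/g = 287 × 268.6 / 9.80 = 7866.1 m.
Invert the barometric formula: z = H ln(P₀/P).
P₀/P = 1010/535.7 = 1.8854; ln(1.8854) = 0.63414.
z = 7866.1 × 0.63414 = 4988.2 m.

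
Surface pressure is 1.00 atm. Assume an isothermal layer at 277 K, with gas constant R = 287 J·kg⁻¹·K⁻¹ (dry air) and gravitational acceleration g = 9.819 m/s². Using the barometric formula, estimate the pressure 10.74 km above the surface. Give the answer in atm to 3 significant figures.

P ≈ 0.265 atm

Scale height: H = RT/g = 287 × 277 / 9.819 = 8096.4 m.
Barometric formula: P = P₀ exp(−z/H).
z/H = 10740/8096.4 = 1.3265; exp(−1.3265) = 0.26540.
P = 1.00 × 0.26540 = 0.26540 atm.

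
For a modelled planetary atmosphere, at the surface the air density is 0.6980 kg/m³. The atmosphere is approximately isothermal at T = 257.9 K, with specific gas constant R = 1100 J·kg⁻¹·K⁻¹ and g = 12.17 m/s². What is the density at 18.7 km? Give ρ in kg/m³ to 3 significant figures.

ρ ≈ 0.313 kg/m³

Scale height: H = RT/g = 1100 × 257.9 / 12.17 = 23311 m.
In an isothermal atmosphere, density decays like pressure: ρ = ρ₀ exp(−z/H).
z/H = 18700/23311 = 0.80220; exp(−0.80220) = 0.44834.
ρ = 0.6980 × 0.44834 = 0.31294 kg/m³.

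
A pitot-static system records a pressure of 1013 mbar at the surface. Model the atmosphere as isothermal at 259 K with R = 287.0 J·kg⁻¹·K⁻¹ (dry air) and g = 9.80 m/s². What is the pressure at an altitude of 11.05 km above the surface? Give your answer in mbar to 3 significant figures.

Scale height: H = RT/g = 287.0 × 259 / 9.80 = 7585.0 m.
Barometric formula: P = P₀ exp(−z/H).
z/H = 11050/7585.0 = 1.4568; exp(−1.4568) = 0.23298.
P = 1013 × 0.23298 = 236.01 mbar.

P ≈ 236 mbar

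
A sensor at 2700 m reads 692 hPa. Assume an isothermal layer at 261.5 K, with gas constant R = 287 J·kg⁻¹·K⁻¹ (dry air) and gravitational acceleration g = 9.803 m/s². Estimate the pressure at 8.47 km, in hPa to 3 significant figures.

P ≈ 326 hPa

Scale height: H = RT/g = 287 × 261.5 / 9.803 = 7655.9 m.
Between two levels, P₂ = P₁ exp(−Δz/H) with Δz = z₂ − z₁.
Δz = 8470.0 − 2700.0 = 5770.0 m; Δz/H = 5770.0/7655.9 = 0.75367.
P₂ = 692 × exp(−0.75367) = 692 × 0.47064 = 325.68 hPa.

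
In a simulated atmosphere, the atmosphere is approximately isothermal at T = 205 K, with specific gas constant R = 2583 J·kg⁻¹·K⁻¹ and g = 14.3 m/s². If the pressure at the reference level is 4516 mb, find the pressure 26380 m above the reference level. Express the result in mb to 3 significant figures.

P ≈ 2210 mb

Scale height: H = RT/g = 2583 × 205 / 14.3 = 37029 m.
Barometric formula: P = P₀ exp(−z/H).
z/H = 26380/37029 = 0.71241; exp(−0.71241) = 0.49046.
P = 4516 × 0.49046 = 2214.9 mb.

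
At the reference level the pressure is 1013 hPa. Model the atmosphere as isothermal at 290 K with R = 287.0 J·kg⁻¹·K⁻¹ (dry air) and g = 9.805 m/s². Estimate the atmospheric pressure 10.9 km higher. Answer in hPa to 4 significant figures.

Scale height: H = RT/g = 287.0 × 290 / 9.805 = 8488.5 m.
Barometric formula: P = P₀ exp(−z/H).
z/H = 10900/8488.5 = 1.2841; exp(−1.2841) = 0.27690.
P = 1013 × 0.27690 = 280.50 hPa.

P ≈ 280.5 hPa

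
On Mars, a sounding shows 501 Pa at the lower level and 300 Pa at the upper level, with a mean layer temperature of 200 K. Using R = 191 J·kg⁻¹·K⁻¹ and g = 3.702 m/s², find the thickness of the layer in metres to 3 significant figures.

Δz ≈ 5290 m

Hypsometric equation: Δz = (R T̄/g) ln(P₁/P₂).
R T̄/g = 191 × 200 / 3.702 = 10319 m.
ln(501/300) = ln(1.6700) = 0.51282.
Δz = 10319 × 0.51282 = 5291.8 m.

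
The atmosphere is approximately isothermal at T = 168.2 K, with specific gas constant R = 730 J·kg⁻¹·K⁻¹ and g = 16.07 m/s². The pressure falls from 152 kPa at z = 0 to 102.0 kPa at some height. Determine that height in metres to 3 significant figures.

z ≈ 3050 m

Scale height: H = RT/g = 730 × 168.2 / 16.07 = 7640.7 m.
Invert the barometric formula: z = H ln(P₀/P).
P₀/P = 152/102.0 = 1.4902; ln(1.4902) = 0.39891.
z = 7640.7 × 0.39891 = 3048.0 m.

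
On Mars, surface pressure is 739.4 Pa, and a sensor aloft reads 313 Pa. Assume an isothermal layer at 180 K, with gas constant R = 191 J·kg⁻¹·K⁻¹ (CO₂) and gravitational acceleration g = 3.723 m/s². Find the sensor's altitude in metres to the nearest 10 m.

z ≈ 7940 m

Scale height: H = RT/g = 191 × 180 / 3.723 = 9234.5 m.
Invert the barometric formula: z = H ln(P₀/P).
P₀/P = 739.4/313 = 2.3623; ln(2.3623) = 0.85964.
z = 9234.5 × 0.85964 = 7938.3 m.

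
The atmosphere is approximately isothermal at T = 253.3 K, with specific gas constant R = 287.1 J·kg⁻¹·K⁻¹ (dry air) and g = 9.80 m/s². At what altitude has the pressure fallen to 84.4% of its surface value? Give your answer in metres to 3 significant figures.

Scale height: H = RT/g = 287.1 × 253.3 / 9.80 = 7420.7 m.
Set P/P₀ = exp(−z/H) = 0.844, so z = −H ln(0.844).
−ln(0.844) = 0.16960; z = 7420.7 × 0.16960 = 1258.6 m.

z ≈ 1260 m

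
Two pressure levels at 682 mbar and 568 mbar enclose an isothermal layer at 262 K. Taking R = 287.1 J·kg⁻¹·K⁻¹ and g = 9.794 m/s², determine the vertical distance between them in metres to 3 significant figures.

Δz ≈ 1400 m

Hypsometric equation: Δz = (R T̄/g) ln(P₁/P₂).
R T̄/g = 287.1 × 262 / 9.794 = 7680.2 m.
ln(682/568) = ln(1.2007) = 0.18290.
Δz = 7680.2 × 0.18290 = 1404.7 m.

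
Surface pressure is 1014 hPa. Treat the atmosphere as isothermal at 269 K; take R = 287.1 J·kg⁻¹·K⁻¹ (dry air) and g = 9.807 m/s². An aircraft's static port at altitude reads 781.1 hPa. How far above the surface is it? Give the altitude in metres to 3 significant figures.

z ≈ 2060 m

Scale height: H = RT/g = 287.1 × 269 / 9.807 = 7875.0 m.
Invert the barometric formula: z = H ln(P₀/P).
P₀/P = 1014/781.1 = 1.2982; ln(1.2982) = 0.26098.
z = 7875.0 × 0.26098 = 2055.2 m.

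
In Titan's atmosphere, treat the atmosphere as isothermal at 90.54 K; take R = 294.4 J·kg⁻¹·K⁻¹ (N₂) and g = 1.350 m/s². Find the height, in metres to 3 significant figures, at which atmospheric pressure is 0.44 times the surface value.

z ≈ 16200 m

Scale height: H = RT/g = 294.4 × 90.54 / 1.350 = 19744 m.
Set P/P₀ = exp(−z/H) = 0.44, so z = −H ln(0.44).
−ln(0.44) = 0.82098; z = 19744 × 0.82098 = 16209 m.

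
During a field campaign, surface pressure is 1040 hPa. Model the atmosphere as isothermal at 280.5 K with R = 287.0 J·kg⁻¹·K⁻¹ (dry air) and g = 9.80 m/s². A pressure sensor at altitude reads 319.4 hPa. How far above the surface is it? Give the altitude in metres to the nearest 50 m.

z ≈ 9700 m

Scale height: H = RT/g = 287.0 × 280.5 / 9.80 = 8214.6 m.
Invert the barometric formula: z = H ln(P₀/P).
P₀/P = 1040/319.4 = 3.2561; ln(3.2561) = 1.1805.
z = 8214.6 × 1.1805 = 9697.3 m.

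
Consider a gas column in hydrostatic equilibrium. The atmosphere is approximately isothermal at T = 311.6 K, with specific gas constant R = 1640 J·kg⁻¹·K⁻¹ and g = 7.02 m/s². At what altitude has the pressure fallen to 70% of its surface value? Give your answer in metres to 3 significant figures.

z ≈ 26000 m

Scale height: H = RT/g = 1640 × 311.6 / 7.02 = 72795 m.
Set P/P₀ = exp(−z/H) = 0.7, so z = −H ln(0.7).
−ln(0.7) = 0.35667; z = 72795 × 0.35667 = 25964 m.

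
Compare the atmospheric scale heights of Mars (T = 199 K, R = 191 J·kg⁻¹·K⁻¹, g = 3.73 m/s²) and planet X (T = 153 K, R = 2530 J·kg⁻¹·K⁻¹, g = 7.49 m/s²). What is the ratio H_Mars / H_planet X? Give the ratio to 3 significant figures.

H = RT/g for each body.
H_Mars = 191 × 199 / 3.73 = 10190 m.
H_planet X = 2530 × 153 / 7.49 = 51681 m.
H_Mars/H_planet X = 10190/51681 = 0.19717.

H_Mars/H_planet X ≈ 0.197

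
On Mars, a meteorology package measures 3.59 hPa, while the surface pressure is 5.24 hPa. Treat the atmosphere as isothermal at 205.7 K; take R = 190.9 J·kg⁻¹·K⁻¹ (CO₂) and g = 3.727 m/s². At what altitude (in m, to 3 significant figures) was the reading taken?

z ≈ 3980 m

Scale height: H = RT/g = 190.9 × 205.7 / 3.727 = 10536 m.
Invert the barometric formula: z = H ln(P₀/P).
P₀/P = 5.24/3.59 = 1.4596; ln(1.4596) = 0.37816.
z = 10536 × 0.37816 = 3984.3 m.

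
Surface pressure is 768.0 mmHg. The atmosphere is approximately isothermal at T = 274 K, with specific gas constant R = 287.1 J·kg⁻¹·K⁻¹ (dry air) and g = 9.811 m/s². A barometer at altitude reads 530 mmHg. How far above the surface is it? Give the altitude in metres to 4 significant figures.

z ≈ 2974 m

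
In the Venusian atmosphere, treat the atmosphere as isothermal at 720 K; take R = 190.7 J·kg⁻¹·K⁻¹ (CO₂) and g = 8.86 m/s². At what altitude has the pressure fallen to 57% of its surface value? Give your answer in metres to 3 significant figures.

Scale height: H = RT/g = 190.7 × 720 / 8.86 = 15497 m.
Set P/P₀ = exp(−z/H) = 0.57, so z = −H ln(0.57).
−ln(0.57) = 0.56212; z = 15497 × 0.56212 = 8711.2 m.

z ≈ 8710 m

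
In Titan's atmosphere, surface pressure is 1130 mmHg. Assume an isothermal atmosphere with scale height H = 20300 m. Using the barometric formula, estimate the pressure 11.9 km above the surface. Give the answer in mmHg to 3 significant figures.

P ≈ 629 mmHg

Barometric formula: P = P₀ exp(−z/H).
z/H = 11900/20300 = 0.58621; exp(−0.58621) = 0.55643.
P = 1130 × 0.55643 = 628.77 mmHg.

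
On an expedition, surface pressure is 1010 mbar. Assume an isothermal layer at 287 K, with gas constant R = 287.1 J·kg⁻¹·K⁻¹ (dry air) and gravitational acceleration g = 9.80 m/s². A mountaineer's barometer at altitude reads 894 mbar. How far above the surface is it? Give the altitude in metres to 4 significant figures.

Scale height: H = RT/g = 287.1 × 287 / 9.80 = 8407.9 m.
Invert the barometric formula: z = H ln(P₀/P).
P₀/P = 1010/894 = 1.1298; ln(1.1298) = 0.12204.
z = 8407.9 × 0.12204 = 1026.1 m.

z ≈ 1026 m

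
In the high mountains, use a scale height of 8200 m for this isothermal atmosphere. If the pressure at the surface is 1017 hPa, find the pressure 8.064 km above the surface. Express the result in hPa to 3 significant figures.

Barometric formula: P = P₀ exp(−z/H).
z/H = 8064.0/8200.0 = 0.98341; exp(−0.98341) = 0.37403.
P = 1017 × 0.37403 = 380.39 hPa.

P ≈ 380 hPa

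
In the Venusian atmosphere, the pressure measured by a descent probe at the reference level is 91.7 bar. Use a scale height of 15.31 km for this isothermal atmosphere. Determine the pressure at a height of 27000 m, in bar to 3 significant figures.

Barometric formula: P = P₀ exp(−z/H).
z/H = 27000/15310 = 1.7636; exp(−1.7636) = 0.17143.
P = 91.7 × 0.17143 = 15.720 bar.

P ≈ 15.7 bar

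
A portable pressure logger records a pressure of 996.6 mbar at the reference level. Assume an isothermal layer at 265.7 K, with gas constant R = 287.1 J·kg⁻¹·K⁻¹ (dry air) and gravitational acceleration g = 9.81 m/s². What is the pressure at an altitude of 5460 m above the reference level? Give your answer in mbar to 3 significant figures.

P ≈ 494 mbar

Scale height: H = RT/g = 287.1 × 265.7 / 9.81 = 7776.0 m.
Barometric formula: P = P₀ exp(−z/H).
z/H = 5460.0/7776.0 = 0.70216; exp(−0.70216) = 0.49551.
P = 996.6 × 0.49551 = 493.83 mbar.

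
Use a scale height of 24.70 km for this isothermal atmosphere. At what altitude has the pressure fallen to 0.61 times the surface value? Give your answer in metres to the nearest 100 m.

z ≈ 12200 m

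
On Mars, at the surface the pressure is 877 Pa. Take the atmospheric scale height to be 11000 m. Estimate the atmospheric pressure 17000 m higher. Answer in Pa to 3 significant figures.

P ≈ 187 Pa

Barometric formula: P = P₀ exp(−z/H).
z/H = 17000/11000 = 1.5455; exp(−1.5455) = 0.21321.
P = 877 × 0.21321 = 186.99 Pa.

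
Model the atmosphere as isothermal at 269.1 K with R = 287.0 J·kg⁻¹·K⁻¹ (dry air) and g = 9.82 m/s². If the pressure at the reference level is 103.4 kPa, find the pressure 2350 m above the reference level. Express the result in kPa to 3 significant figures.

Scale height: H = RT/g = 287.0 × 269.1 / 9.82 = 7864.7 m.
Barometric formula: P = P₀ exp(−z/H).
z/H = 2350.0/7864.7 = 0.29880; exp(−0.29880) = 0.74171.
P = 103.4 × 0.74171 = 76.693 kPa.

P ≈ 76.7 kPa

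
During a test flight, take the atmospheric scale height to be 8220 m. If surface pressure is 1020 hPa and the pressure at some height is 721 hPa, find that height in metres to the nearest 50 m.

Invert the barometric formula: z = H ln(P₀/P).
P₀/P = 1020/721 = 1.4147; ln(1.4147) = 0.34692.
z = 8220.0 × 0.34692 = 2851.7 m.

z ≈ 2850 m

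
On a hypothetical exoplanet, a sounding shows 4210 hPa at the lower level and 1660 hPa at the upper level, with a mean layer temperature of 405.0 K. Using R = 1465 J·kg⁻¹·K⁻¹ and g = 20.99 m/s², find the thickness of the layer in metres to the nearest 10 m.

Hypsometric equation: Δz = (R T̄/g) ln(P₁/P₂).
R T̄/g = 1465 × 405.0 / 20.99 = 28267 m.
ln(4210/1660) = ln(2.5361) = 0.93063.
Δz = 28267 × 0.93063 = 26306 m.

Δz ≈ 26310 m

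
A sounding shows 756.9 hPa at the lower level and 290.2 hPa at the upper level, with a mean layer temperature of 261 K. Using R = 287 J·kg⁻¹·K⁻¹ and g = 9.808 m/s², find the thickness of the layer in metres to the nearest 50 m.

Hypsometric equation: Δz = (R T̄/g) ln(P₁/P₂).
R T̄/g = 287 × 261 / 9.808 = 7637.3 m.
ln(756.9/290.2) = ln(2.6082) = 0.95866.
Δz = 7637.3 × 0.95866 = 7321.6 m.

Δz ≈ 7300 m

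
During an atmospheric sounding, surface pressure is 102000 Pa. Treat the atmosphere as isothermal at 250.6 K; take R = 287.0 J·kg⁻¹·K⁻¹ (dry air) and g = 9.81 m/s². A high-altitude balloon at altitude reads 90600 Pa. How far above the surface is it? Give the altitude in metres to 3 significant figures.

z ≈ 869 m

Scale height: H = RT/g = 287.0 × 250.6 / 9.81 = 7331.5 m.
Invert the barometric formula: z = H ln(P₀/P).
P₀/P = 102000/90600 = 1.1258; ln(1.1258) = 0.11849.
z = 7331.5 × 0.11849 = 868.71 m.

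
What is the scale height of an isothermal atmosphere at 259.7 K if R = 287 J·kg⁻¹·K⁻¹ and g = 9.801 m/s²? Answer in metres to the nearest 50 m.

The scale height of an isothermal atmosphere is H = RT/g.
H = 287 × 259.7 / 9.801 = 74534/9.801 = 7604.7 m.

H ≈ 7600 m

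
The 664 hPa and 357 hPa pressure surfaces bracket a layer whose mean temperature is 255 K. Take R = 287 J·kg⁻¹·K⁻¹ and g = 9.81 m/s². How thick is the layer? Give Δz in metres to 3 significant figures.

Hypsometric equation: Δz = (R T̄/g) ln(P₁/P₂).
R T̄/g = 287 × 255 / 9.81 = 7460.2 m.
ln(664/357) = ln(1.8599) = 0.62052.
Δz = 7460.2 × 0.62052 = 4629.2 m.

Δz ≈ 4630 m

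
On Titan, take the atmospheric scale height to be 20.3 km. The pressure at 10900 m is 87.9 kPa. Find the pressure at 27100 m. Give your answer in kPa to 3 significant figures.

P ≈ 39.6 kPa

Between two levels, P₂ = P₁ exp(−Δz/H) with Δz = z₂ − z₁.
Δz = 27100 − 10900 = 16200 m; Δz/H = 16200/20300 = 0.79803.
P₂ = 87.9 × exp(−0.79803) = 87.9 × 0.45022 = 39.574 kPa.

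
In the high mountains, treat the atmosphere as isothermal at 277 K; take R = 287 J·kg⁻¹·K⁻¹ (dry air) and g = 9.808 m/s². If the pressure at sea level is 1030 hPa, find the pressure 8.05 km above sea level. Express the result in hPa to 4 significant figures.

Scale height: H = RT/g = 287 × 277 / 9.808 = 8105.5 m.
Barometric formula: P = P₀ exp(−z/H).
z/H = 8050.0/8105.5 = 0.99315; exp(−0.99315) = 0.37041.
P = 1030 × 0.37041 = 381.52 hPa.

P ≈ 381.5 hPa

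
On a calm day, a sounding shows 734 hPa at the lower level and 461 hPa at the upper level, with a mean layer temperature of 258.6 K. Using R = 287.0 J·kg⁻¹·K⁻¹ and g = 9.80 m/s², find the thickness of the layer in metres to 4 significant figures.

Δz ≈ 3522 m

Hypsometric equation: Δz = (R T̄/g) ln(P₁/P₂).
R T̄/g = 287.0 × 258.6 / 9.80 = 7573.3 m.
ln(734/461) = ln(1.5922) = 0.46512.
Δz = 7573.3 × 0.46512 = 3522.5 m.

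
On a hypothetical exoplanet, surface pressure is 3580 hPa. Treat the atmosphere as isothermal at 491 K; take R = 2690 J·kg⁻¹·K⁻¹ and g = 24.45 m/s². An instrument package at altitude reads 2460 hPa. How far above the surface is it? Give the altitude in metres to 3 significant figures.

Scale height: H = RT/g = 2690 × 491 / 24.45 = 54020 m.
Invert the barometric formula: z = H ln(P₀/P).
P₀/P = 3580/2460 = 1.4553; ln(1.4553) = 0.37521.
z = 54020 × 0.37521 = 20269 m.

z ≈ 20300 m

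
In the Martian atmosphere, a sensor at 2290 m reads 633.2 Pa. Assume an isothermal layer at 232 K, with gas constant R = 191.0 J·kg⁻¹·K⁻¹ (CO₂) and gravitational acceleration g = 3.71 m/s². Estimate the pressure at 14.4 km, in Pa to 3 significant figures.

P ≈ 230 Pa

Scale height: H = RT/g = 191.0 × 232 / 3.71 = 11944 m.
Between two levels, P₂ = P₁ exp(−Δz/H) with Δz = z₂ − z₁.
Δz = 14400 − 2290.0 = 12110 m; Δz/H = 12110/11944 = 1.0139.
P₂ = 633.2 × exp(−1.0139) = 633.2 × 0.36280 = 229.72 Pa.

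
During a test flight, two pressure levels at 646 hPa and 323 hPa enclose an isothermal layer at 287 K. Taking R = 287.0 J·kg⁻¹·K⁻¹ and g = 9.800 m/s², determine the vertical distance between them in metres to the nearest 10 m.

Δz ≈ 5830 m

Hypsometric equation: Δz = (R T̄/g) ln(P₁/P₂).
R T̄/g = 287.0 × 287 / 9.800 = 8405.0 m.
ln(646/323) = ln(2.0000) = 0.69315.
Δz = 8405.0 × 0.69315 = 5825.9 m.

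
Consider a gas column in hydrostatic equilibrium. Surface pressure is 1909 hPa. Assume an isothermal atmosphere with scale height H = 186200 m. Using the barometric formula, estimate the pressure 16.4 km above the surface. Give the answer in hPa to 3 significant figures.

Barometric formula: P = P₀ exp(−z/H).
z/H = 16400/186200 = 0.088077; exp(−0.088077) = 0.91569.
P = 1909 × 0.91569 = 1748.1 hPa.

P ≈ 1750 hPa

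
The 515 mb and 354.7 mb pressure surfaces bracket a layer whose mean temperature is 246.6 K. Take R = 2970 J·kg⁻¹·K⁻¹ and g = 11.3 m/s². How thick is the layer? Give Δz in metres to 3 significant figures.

Δz ≈ 24200 m

Hypsometric equation: Δz = (R T̄/g) ln(P₁/P₂).
R T̄/g = 2970 × 246.6 / 11.3 = 64814 m.
ln(515/354.7) = ln(1.4519) = 0.37287.
Δz = 64814 × 0.37287 = 24167 m.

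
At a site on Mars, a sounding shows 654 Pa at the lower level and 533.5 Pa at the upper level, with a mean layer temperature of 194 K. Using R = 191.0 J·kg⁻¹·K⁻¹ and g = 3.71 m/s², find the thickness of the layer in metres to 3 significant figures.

Hypsometric equation: Δz = (R T̄/g) ln(P₁/P₂).
R T̄/g = 191.0 × 194 / 3.71 = 9987.6 m.
ln(654/533.5) = ln(1.2259) = 0.20368.
Δz = 9987.6 × 0.20368 = 2034.3 m.

Δz ≈ 2030 m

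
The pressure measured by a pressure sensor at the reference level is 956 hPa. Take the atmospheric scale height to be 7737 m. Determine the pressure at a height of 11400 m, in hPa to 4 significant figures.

P ≈ 219.1 hPa

Barometric formula: P = P₀ exp(−z/H).
z/H = 11400/7737.0 = 1.4734; exp(−1.4734) = 0.22915.
P = 956 × 0.22915 = 219.07 hPa.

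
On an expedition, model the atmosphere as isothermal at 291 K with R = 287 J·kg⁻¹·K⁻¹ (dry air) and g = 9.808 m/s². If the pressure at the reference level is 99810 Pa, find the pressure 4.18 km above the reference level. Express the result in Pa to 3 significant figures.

P ≈ 61100 Pa

Scale height: H = RT/g = 287 × 291 / 9.808 = 8515.2 m.
Barometric formula: P = P₀ exp(−z/H).
z/H = 4180.0/8515.2 = 0.49089; exp(−0.49089) = 0.61208.
P = 99810 × 0.61208 = 61092 Pa.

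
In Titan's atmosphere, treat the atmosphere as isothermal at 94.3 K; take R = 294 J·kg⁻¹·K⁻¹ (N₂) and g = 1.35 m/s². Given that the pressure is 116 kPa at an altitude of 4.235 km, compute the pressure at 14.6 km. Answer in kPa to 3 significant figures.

Scale height: H = RT/g = 294 × 94.3 / 1.35 = 20536 m.
Between two levels, P₂ = P₁ exp(−Δz/H) with Δz = z₂ − z₁.
Δz = 14600 − 4235.0 = 10365 m; Δz/H = 10365/20536 = 0.50472.
P₂ = 116 × exp(−0.50472) = 116 × 0.60367 = 70.026 kPa.

P ≈ 70.0 kPa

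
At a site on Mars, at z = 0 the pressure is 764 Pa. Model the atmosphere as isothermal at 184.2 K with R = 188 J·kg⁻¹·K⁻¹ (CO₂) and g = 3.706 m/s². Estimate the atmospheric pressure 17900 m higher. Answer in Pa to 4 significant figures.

P ≈ 112.5 Pa

Scale height: H = RT/g = 188 × 184.2 / 3.706 = 9344.2 m.
Barometric formula: P = P₀ exp(−z/H).
z/H = 17900/9344.2 = 1.9156; exp(−1.9156) = 0.14725.
P = 764 × 0.14725 = 112.50 Pa.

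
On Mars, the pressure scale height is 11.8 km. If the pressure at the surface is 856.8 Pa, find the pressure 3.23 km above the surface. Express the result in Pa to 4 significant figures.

P ≈ 651.6 Pa

Barometric formula: P = P₀ exp(−z/H).
z/H = 3230.0/11800 = 0.27373; exp(−0.27373) = 0.76054.
P = 856.8 × 0.76054 = 651.63 Pa.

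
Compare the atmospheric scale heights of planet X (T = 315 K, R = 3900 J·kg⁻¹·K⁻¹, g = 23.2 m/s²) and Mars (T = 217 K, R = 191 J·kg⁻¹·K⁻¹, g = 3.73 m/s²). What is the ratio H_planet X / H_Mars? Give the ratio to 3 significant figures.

H_planet X/H_Mars ≈ 4.77

H = RT/g for each body.
H_planet X = 3900 × 315 / 23.2 = 52953 m.
H_Mars = 191 × 217 / 3.73 = 11112 m.
H_planet X/H_Mars = 52953/11112 = 4.7654.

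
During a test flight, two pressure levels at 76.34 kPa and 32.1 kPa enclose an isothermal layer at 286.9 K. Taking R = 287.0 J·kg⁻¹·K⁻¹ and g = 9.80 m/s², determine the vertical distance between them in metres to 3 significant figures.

Hypsometric equation: Δz = (R T̄/g) ln(P₁/P₂).
R T̄/g = 287.0 × 286.9 / 9.80 = 8402.1 m.
ln(76.34/32.1) = ln(2.3782) = 0.86634.
Δz = 8402.1 × 0.86634 = 7279.1 m.

Δz ≈ 7280 m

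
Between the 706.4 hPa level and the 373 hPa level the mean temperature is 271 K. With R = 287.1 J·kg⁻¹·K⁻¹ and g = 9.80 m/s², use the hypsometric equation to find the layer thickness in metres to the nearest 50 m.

Hypsometric equation: Δz = (R T̄/g) ln(P₁/P₂).
R T̄/g = 287.1 × 271 / 9.80 = 7939.2 m.
ln(706.4/373) = ln(1.8938) = 0.63859.
Δz = 7939.2 × 0.63859 = 5069.9 m.

Δz ≈ 5050 m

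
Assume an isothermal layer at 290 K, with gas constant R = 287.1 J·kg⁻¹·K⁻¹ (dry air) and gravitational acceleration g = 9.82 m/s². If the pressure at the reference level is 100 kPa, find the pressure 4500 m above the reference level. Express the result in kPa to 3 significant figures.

Scale height: H = RT/g = 287.1 × 290 / 9.82 = 8478.5 m.
Barometric formula: P = P₀ exp(−z/H).
z/H = 4500.0/8478.5 = 0.53075; exp(−0.53075) = 0.58816.
P = 100 × 0.58816 = 58.816 kPa.

P ≈ 58.8 kPa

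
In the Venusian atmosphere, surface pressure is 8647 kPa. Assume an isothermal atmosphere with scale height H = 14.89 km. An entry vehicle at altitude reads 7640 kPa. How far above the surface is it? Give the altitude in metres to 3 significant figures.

Invert the barometric formula: z = H ln(P₀/P).
P₀/P = 8647/7640 = 1.1318; ln(1.1318) = 0.12381.
z = 14890 × 0.12381 = 1843.5 m.

z ≈ 1840 m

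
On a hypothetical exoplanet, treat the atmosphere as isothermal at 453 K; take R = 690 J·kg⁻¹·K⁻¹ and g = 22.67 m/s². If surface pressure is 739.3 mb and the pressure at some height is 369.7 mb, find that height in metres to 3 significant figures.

z ≈ 9560 m

Scale height: H = RT/g = 690 × 453 / 22.67 = 13788 m.
Invert the barometric formula: z = H ln(P₀/P).
P₀/P = 739.3/369.7 = 1.9997; ln(1.9997) = 0.69300.
z = 13788 × 0.69300 = 9555.1 m.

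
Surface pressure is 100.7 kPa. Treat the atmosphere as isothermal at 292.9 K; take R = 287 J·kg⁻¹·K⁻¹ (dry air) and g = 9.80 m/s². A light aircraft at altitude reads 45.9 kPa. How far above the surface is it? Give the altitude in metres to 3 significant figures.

Scale height: H = RT/g = 287 × 292.9 / 9.80 = 8577.8 m.
Invert the barometric formula: z = H ln(P₀/P).
P₀/P = 100.7/45.9 = 2.1939; ln(2.1939) = 0.78568.
z = 8577.8 × 0.78568 = 6739.4 m.

z ≈ 6740 m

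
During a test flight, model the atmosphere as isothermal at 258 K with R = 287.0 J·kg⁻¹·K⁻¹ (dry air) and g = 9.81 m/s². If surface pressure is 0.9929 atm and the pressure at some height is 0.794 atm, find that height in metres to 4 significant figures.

z ≈ 1687 m

Scale height: H = RT/g = 287.0 × 258 / 9.81 = 7548.0 m.
Invert the barometric formula: z = H ln(P₀/P).
P₀/P = 0.9929/0.794 = 1.2505; ln(1.2505) = 0.22354.
z = 7548.0 × 0.22354 = 1687.3 m.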